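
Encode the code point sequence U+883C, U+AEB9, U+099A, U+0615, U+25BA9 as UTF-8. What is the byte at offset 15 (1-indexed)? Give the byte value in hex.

1-indexed offset 15 is 0-indexed offset 14.
U+883C → 3-byte form E8 A0 BC at offsets 0–2.
U+AEB9 → 3-byte form EA BA B9 at offsets 3–5.
U+099A → 3-byte form E0 A6 9A at offsets 6–8.
U+0615 → 2-byte form D8 95 at offsets 9–10.
U+25BA9 → 4-byte form F0 A5 AE A9 at offsets 11–14.
Offset 14 falls in char 5's range; it's byte 4 of F0 A5 AE A9 = 0xA9.

0xA9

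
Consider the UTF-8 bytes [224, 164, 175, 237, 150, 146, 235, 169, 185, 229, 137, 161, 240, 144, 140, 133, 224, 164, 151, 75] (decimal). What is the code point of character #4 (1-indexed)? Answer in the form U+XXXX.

U+5261

Offset 0: leading byte 0xE0 = 11100000 → 3-byte char #1 = E0 A4 AF.
Offset 3: leading byte 0xED = 11101101 → 3-byte char #2 = ED 96 92.
Offset 6: leading byte 0xEB = 11101011 → 3-byte char #3 = EB A9 B9.
Offset 9: leading byte 0xE5 = 11100101 → 3-byte char #4 = E5 89 A1.
Leading byte 0xE5 = 11100101 matches 1110xxxx → 3-byte sequence.
Byte 1: 0xE5 = 11100101, payload 0101 (4 bits).
Byte 2: 0x89 = 10001001 (10xxxxxx ✓), payload 001001.
Byte 3: 0xA1 = 10100001 (10xxxxxx ✓), payload 100001.
Concatenate: 0101001001100001 = 0x5261 (16 bits → U+5261).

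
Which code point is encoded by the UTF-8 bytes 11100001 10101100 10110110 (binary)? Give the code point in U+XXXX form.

Leading byte 0xE1 = 11100001 matches 1110xxxx → 3-byte sequence.
Byte 1: 0xE1 = 11100001, payload 0001 (4 bits).
Byte 2: 0xAC = 10101100 (10xxxxxx ✓), payload 101100.
Byte 3: 0xB6 = 10110110 (10xxxxxx ✓), payload 110110.
Concatenate: 0001101100110110 = 0x1B36 (16 bits → U+1B36).

U+1B36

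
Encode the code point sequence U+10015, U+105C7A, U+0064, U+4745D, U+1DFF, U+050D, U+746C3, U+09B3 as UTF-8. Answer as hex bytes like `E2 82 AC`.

F0 90 80 95 F4 85 B1 BA 64 F1 87 91 9D E1 B7 BF D4 8D F1 B4 9B 83 E0 A6 B3

U+10015: 4-byte form → F0 90 80 95.
U+105C7A: 4-byte form → F4 85 B1 BA.
U+0064: 1-byte form → 64.
U+4745D: 4-byte form → F1 87 91 9D.
U+1DFF: 3-byte form → E1 B7 BF.
U+050D: 2-byte form → D4 8D.
U+746C3: 4-byte form → F1 B4 9B 83.
U+09B3: 3-byte form → E0 A6 B3.
Concatenated (25 bytes): F0 90 80 95 F4 85 B1 BA 64 F1 87 91 9D E1 B7 BF D4 8D F1 B4 9B 83 E0 A6 B3.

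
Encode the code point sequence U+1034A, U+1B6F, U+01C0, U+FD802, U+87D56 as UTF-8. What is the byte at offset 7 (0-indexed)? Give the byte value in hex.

0xC7

U+1034A → 4-byte form F0 90 8D 8A at offsets 0–3.
U+1B6F → 3-byte form E1 AD AF at offsets 4–6.
U+01C0 → 2-byte form C7 80 at offsets 7–8.
Offset 7 falls in char 3's range; it's byte 1 of C7 80 = 0xC7.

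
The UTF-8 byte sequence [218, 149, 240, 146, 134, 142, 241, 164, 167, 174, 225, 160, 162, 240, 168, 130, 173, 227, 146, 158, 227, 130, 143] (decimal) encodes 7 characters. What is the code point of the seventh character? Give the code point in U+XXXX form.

Offset 0: leading byte 0xDA = 11011010 → 2-byte char #1 = DA 95.
Offset 2: leading byte 0xF0 = 11110000 → 4-byte char #2 = F0 92 86 8E.
Offset 6: leading byte 0xF1 = 11110001 → 4-byte char #3 = F1 A4 A7 AE.
Offset 10: leading byte 0xE1 = 11100001 → 3-byte char #4 = E1 A0 A2.
Offset 13: leading byte 0xF0 = 11110000 → 4-byte char #5 = F0 A8 82 AD.
Offset 17: leading byte 0xE3 = 11100011 → 3-byte char #6 = E3 92 9E.
Offset 20: leading byte 0xE3 = 11100011 → 3-byte char #7 = E3 82 8F.
Leading byte 0xE3 = 11100011 matches 1110xxxx → 3-byte sequence.
Byte 1: 0xE3 = 11100011, payload 0011 (4 bits).
Byte 2: 0x82 = 10000010 (10xxxxxx ✓), payload 000010.
Byte 3: 0x8F = 10001111 (10xxxxxx ✓), payload 001111.
Concatenate: 0011000010001111 = 0x308F (16 bits → U+308F).

U+308F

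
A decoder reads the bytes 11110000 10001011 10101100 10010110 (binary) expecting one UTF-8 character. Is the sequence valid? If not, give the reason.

invalid (overlong encoding)

Leading byte 0xF0 = 11110000 → 4-byte form.
Continuation bytes all match 10xxxxxx. Payload decodes to 0xBB16.
But 0xBB16 < 0x10000, the minimum for a 4-byte sequence — this is an overlong encoding.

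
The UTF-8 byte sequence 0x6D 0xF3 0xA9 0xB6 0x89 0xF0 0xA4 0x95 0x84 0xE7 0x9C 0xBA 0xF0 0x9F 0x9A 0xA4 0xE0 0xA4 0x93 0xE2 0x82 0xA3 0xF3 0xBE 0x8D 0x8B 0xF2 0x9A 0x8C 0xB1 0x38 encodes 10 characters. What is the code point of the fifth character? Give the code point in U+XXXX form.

Offset 0: leading byte 0x6D = 01101101 → 1-byte char #1 = 6D.
Offset 1: leading byte 0xF3 = 11110011 → 4-byte char #2 = F3 A9 B6 89.
Offset 5: leading byte 0xF0 = 11110000 → 4-byte char #3 = F0 A4 95 84.
Offset 9: leading byte 0xE7 = 11100111 → 3-byte char #4 = E7 9C BA.
Offset 12: leading byte 0xF0 = 11110000 → 4-byte char #5 = F0 9F 9A A4.
Leading byte 0xF0 = 11110000 matches 11110xxx → 4-byte sequence.
Byte 1: 0xF0 = 11110000, payload 000 (3 bits).
Byte 2: 0x9F = 10011111 (10xxxxxx ✓), payload 011111.
Byte 3: 0x9A = 10011010 (10xxxxxx ✓), payload 011010.
Byte 4: 0xA4 = 10100100 (10xxxxxx ✓), payload 100100.
Concatenate: 000011111011010100100 = 0x1F6A4 (21 bits → U+1F6A4).

U+1F6A4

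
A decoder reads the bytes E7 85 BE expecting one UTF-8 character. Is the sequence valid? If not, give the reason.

Leading byte 0xE7 = 11100111 → 3-byte form.
Continuation bytes 0x85=10000101, 0xBE=10111110 all match 10xxxxxx.
Decoded value 0x717E is ≥ 0x800 (shortest form) and not a surrogate.

valid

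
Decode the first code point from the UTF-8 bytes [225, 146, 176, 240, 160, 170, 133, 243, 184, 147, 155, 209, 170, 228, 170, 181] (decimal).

U+14B0

Offset 0: leading byte 0xE1 = 11100001 → 3-byte char #1 = E1 92 B0.
Leading byte 0xE1 = 11100001 matches 1110xxxx → 3-byte sequence.
Byte 1: 0xE1 = 11100001, payload 0001 (4 bits).
Byte 2: 0x92 = 10010010 (10xxxxxx ✓), payload 010010.
Byte 3: 0xB0 = 10110000 (10xxxxxx ✓), payload 110000.
Concatenate: 0001010010110000 = 0x14B0 (16 bits → U+14B0).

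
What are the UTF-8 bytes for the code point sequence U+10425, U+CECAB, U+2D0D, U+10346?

F0 90 90 A5 F3 8E B2 AB E2 B4 8D F0 90 8D 86

U+10425: 4-byte form → F0 90 90 A5.
U+CECAB: 4-byte form → F3 8E B2 AB.
U+2D0D: 3-byte form → E2 B4 8D.
U+10346: 4-byte form → F0 90 8D 86.
Concatenated (15 bytes): F0 90 90 A5 F3 8E B2 AB E2 B4 8D F0 90 8D 86.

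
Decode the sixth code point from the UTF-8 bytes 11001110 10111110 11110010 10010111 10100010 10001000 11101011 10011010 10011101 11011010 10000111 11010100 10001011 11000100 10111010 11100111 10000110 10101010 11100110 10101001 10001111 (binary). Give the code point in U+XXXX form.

Offset 0: leading byte 0xCE = 11001110 → 2-byte char #1 = CE BE.
Offset 2: leading byte 0xF2 = 11110010 → 4-byte char #2 = F2 97 A2 88.
Offset 6: leading byte 0xEB = 11101011 → 3-byte char #3 = EB 9A 9D.
Offset 9: leading byte 0xDA = 11011010 → 2-byte char #4 = DA 87.
Offset 11: leading byte 0xD4 = 11010100 → 2-byte char #5 = D4 8B.
Offset 13: leading byte 0xC4 = 11000100 → 2-byte char #6 = C4 BA.
Leading byte 0xC4 = 11000100 matches 110xxxxx → 2-byte sequence.
Byte 1: 0xC4 = 11000100, payload 00100 (5 bits).
Byte 2: 0xBA = 10111010 (10xxxxxx ✓), payload 111010.
Concatenate: 00100111010 = 0x13A (11 bits → U+013A).

U+013A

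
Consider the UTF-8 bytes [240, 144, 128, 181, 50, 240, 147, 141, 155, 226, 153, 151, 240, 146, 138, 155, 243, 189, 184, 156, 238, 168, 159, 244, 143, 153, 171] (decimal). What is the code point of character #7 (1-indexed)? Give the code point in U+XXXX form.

Offset 0: leading byte 0xF0 = 11110000 → 4-byte char #1 = F0 90 80 B5.
Offset 4: leading byte 0x32 = 00110010 → 1-byte char #2 = 32.
Offset 5: leading byte 0xF0 = 11110000 → 4-byte char #3 = F0 93 8D 9B.
Offset 9: leading byte 0xE2 = 11100010 → 3-byte char #4 = E2 99 97.
Offset 12: leading byte 0xF0 = 11110000 → 4-byte char #5 = F0 92 8A 9B.
Offset 16: leading byte 0xF3 = 11110011 → 4-byte char #6 = F3 BD B8 9C.
Offset 20: leading byte 0xEE = 11101110 → 3-byte char #7 = EE A8 9F.
Leading byte 0xEE = 11101110 matches 1110xxxx → 3-byte sequence.
Byte 1: 0xEE = 11101110, payload 1110 (4 bits).
Byte 2: 0xA8 = 10101000 (10xxxxxx ✓), payload 101000.
Byte 3: 0x9F = 10011111 (10xxxxxx ✓), payload 011111.
Concatenate: 1110101000011111 = 0xEA1F (16 bits → U+EA1F).

U+EA1F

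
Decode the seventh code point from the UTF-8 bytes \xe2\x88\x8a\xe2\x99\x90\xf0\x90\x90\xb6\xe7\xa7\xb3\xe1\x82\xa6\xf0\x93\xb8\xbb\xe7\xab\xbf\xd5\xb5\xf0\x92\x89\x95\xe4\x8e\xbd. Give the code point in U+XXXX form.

U+7AFF

Offset 0: leading byte 0xE2 = 11100010 → 3-byte char #1 = E2 88 8A.
Offset 3: leading byte 0xE2 = 11100010 → 3-byte char #2 = E2 99 90.
Offset 6: leading byte 0xF0 = 11110000 → 4-byte char #3 = F0 90 90 B6.
Offset 10: leading byte 0xE7 = 11100111 → 3-byte char #4 = E7 A7 B3.
Offset 13: leading byte 0xE1 = 11100001 → 3-byte char #5 = E1 82 A6.
Offset 16: leading byte 0xF0 = 11110000 → 4-byte char #6 = F0 93 B8 BB.
Offset 20: leading byte 0xE7 = 11100111 → 3-byte char #7 = E7 AB BF.
Leading byte 0xE7 = 11100111 matches 1110xxxx → 3-byte sequence.
Byte 1: 0xE7 = 11100111, payload 0111 (4 bits).
Byte 2: 0xAB = 10101011 (10xxxxxx ✓), payload 101011.
Byte 3: 0xBF = 10111111 (10xxxxxx ✓), payload 111111.
Concatenate: 0111101011111111 = 0x7AFF (16 bits → U+7AFF).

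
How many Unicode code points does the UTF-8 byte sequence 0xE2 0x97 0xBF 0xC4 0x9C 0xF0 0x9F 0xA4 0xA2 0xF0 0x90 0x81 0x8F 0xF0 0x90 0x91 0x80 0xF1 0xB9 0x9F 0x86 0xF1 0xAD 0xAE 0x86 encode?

Byte at offset 0: 0xE2 = 11100010 → 3-byte char (#1). Advance 3.
Byte at offset 3: 0xC4 = 11000100 → 2-byte char (#2). Advance 2.
Byte at offset 5: 0xF0 = 11110000 → 4-byte char (#3). Advance 4.
Byte at offset 9: 0xF0 = 11110000 → 4-byte char (#4). Advance 4.
Byte at offset 13: 0xF0 = 11110000 → 4-byte char (#5). Advance 4.
Byte at offset 17: 0xF1 = 11110001 → 4-byte char (#6). Advance 4.
Byte at offset 21: 0xF1 = 11110001 → 4-byte char (#7). Advance 4.
Reached end at offset 25 after 7 code points.

7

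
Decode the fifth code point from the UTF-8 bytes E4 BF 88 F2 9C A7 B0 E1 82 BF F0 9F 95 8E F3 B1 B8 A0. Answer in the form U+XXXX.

U+F1E20

Offset 0: leading byte 0xE4 = 11100100 → 3-byte char #1 = E4 BF 88.
Offset 3: leading byte 0xF2 = 11110010 → 4-byte char #2 = F2 9C A7 B0.
Offset 7: leading byte 0xE1 = 11100001 → 3-byte char #3 = E1 82 BF.
Offset 10: leading byte 0xF0 = 11110000 → 4-byte char #4 = F0 9F 95 8E.
Offset 14: leading byte 0xF3 = 11110011 → 4-byte char #5 = F3 B1 B8 A0.
Leading byte 0xF3 = 11110011 matches 11110xxx → 4-byte sequence.
Byte 1: 0xF3 = 11110011, payload 011 (3 bits).
Byte 2: 0xB1 = 10110001 (10xxxxxx ✓), payload 110001.
Byte 3: 0xB8 = 10111000 (10xxxxxx ✓), payload 111000.
Byte 4: 0xA0 = 10100000 (10xxxxxx ✓), payload 100000.
Concatenate: 011110001111000100000 = 0xF1E20 (21 bits → U+F1E20).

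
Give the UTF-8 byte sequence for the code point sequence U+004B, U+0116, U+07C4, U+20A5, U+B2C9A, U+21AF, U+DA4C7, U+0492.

U+004B: 1-byte form → 4B.
U+0116: 2-byte form → C4 96.
U+07C4: 2-byte form → DF 84.
U+20A5: 3-byte form → E2 82 A5.
U+B2C9A: 4-byte form → F2 B2 B2 9A.
U+21AF: 3-byte form → E2 86 AF.
U+DA4C7: 4-byte form → F3 9A 93 87.
U+0492: 2-byte form → D2 92.
Concatenated (21 bytes): 4B C4 96 DF 84 E2 82 A5 F2 B2 B2 9A E2 86 AF F3 9A 93 87 D2 92.

4B C4 96 DF 84 E2 82 A5 F2 B2 B2 9A E2 86 AF F3 9A 93 87 D2 92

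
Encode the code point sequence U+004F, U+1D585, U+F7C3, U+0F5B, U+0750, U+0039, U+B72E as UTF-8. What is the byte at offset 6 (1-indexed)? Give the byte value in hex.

1-indexed offset 6 is 0-indexed offset 5.
U+004F → 1-byte form 4F at offsets 0–0.
U+1D585 → 4-byte form F0 9D 96 85 at offsets 1–4.
U+F7C3 → 3-byte form EF 9F 83 at offsets 5–7.
Offset 5 falls in char 3's range; it's byte 1 of EF 9F 83 = 0xEF.

0xEF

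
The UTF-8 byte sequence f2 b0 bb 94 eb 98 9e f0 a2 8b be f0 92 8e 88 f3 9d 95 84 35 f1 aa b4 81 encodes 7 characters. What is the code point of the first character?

U+B0ED4

Offset 0: leading byte 0xF2 = 11110010 → 4-byte char #1 = F2 B0 BB 94.
Leading byte 0xF2 = 11110010 matches 11110xxx → 4-byte sequence.
Byte 1: 0xF2 = 11110010, payload 010 (3 bits).
Byte 2: 0xB0 = 10110000 (10xxxxxx ✓), payload 110000.
Byte 3: 0xBB = 10111011 (10xxxxxx ✓), payload 111011.
Byte 4: 0x94 = 10010100 (10xxxxxx ✓), payload 010100.
Concatenate: 010110000111011010100 = 0xB0ED4 (21 bits → U+B0ED4).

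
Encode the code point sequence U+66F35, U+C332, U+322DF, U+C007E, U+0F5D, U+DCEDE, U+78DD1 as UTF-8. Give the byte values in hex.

U+66F35: 4-byte form → F1 A6 BC B5.
U+C332: 3-byte form → EC 8C B2.
U+322DF: 4-byte form → F0 B2 8B 9F.
U+C007E: 4-byte form → F3 80 81 BE.
U+0F5D: 3-byte form → E0 BD 9D.
U+DCEDE: 4-byte form → F3 9C BB 9E.
U+78DD1: 4-byte form → F1 B8 B7 91.
Concatenated (26 bytes): F1 A6 BC B5 EC 8C B2 F0 B2 8B 9F F3 80 81 BE E0 BD 9D F3 9C BB 9E F1 B8 B7 91.

F1 A6 BC B5 EC 8C B2 F0 B2 8B 9F F3 80 81 BE E0 BD 9D F3 9C BB 9E F1 B8 B7 91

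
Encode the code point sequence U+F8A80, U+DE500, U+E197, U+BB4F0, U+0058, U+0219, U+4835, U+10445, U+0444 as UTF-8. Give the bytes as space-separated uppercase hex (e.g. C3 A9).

F3 B8 AA 80 F3 9E 94 80 EE 86 97 F2 BB 93 B0 58 C8 99 E4 A0 B5 F0 90 91 85 D1 84

U+F8A80: 4-byte form → F3 B8 AA 80.
U+DE500: 4-byte form → F3 9E 94 80.
U+E197: 3-byte form → EE 86 97.
U+BB4F0: 4-byte form → F2 BB 93 B0.
U+0058: 1-byte form → 58.
U+0219: 2-byte form → C8 99.
U+4835: 3-byte form → E4 A0 B5.
U+10445: 4-byte form → F0 90 91 85.
U+0444: 2-byte form → D1 84.
Concatenated (27 bytes): F3 B8 AA 80 F3 9E 94 80 EE 86 97 F2 BB 93 B0 58 C8 99 E4 A0 B5 F0 90 91 85 D1 84.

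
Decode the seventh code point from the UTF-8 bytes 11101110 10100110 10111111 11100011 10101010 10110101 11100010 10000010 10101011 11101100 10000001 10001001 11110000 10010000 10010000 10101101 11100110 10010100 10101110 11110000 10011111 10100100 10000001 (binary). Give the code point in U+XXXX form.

U+1F901

Offset 0: leading byte 0xEE = 11101110 → 3-byte char #1 = EE A6 BF.
Offset 3: leading byte 0xE3 = 11100011 → 3-byte char #2 = E3 AA B5.
Offset 6: leading byte 0xE2 = 11100010 → 3-byte char #3 = E2 82 AB.
Offset 9: leading byte 0xEC = 11101100 → 3-byte char #4 = EC 81 89.
Offset 12: leading byte 0xF0 = 11110000 → 4-byte char #5 = F0 90 90 AD.
Offset 16: leading byte 0xE6 = 11100110 → 3-byte char #6 = E6 94 AE.
Offset 19: leading byte 0xF0 = 11110000 → 4-byte char #7 = F0 9F A4 81.
Leading byte 0xF0 = 11110000 matches 11110xxx → 4-byte sequence.
Byte 1: 0xF0 = 11110000, payload 000 (3 bits).
Byte 2: 0x9F = 10011111 (10xxxxxx ✓), payload 011111.
Byte 3: 0xA4 = 10100100 (10xxxxxx ✓), payload 100100.
Byte 4: 0x81 = 10000001 (10xxxxxx ✓), payload 000001.
Concatenate: 000011111100100000001 = 0x1F901 (21 bits → U+1F901).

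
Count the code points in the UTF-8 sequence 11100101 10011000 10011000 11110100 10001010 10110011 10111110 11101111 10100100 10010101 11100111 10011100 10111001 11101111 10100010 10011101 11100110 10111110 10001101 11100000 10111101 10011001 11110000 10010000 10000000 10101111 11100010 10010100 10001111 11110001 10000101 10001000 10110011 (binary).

Byte at offset 0: 0xE5 = 11100101 → 3-byte char (#1). Advance 3.
Byte at offset 3: 0xF4 = 11110100 → 4-byte char (#2). Advance 4.
Byte at offset 7: 0xEF = 11101111 → 3-byte char (#3). Advance 3.
Byte at offset 10: 0xE7 = 11100111 → 3-byte char (#4). Advance 3.
Byte at offset 13: 0xEF = 11101111 → 3-byte char (#5). Advance 3.
Byte at offset 16: 0xE6 = 11100110 → 3-byte char (#6). Advance 3.
Byte at offset 19: 0xE0 = 11100000 → 3-byte char (#7). Advance 3.
Byte at offset 22: 0xF0 = 11110000 → 4-byte char (#8). Advance 4.
Byte at offset 26: 0xE2 = 11100010 → 3-byte char (#9). Advance 3.
Byte at offset 29: 0xF1 = 11110001 → 4-byte char (#10). Advance 4.
Reached end at offset 33 after 10 code points.

10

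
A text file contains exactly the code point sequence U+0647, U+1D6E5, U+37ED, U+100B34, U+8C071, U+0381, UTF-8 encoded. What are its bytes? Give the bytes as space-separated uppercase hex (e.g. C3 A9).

D9 87 F0 9D 9B A5 E3 9F AD F4 80 AC B4 F2 8C 81 B1 CE 81

U+0647: 2-byte form → D9 87.
U+1D6E5: 4-byte form → F0 9D 9B A5.
U+37ED: 3-byte form → E3 9F AD.
U+100B34: 4-byte form → F4 80 AC B4.
U+8C071: 4-byte form → F2 8C 81 B1.
U+0381: 2-byte form → CE 81.
Concatenated (19 bytes): D9 87 F0 9D 9B A5 E3 9F AD F4 80 AC B4 F2 8C 81 B1 CE 81.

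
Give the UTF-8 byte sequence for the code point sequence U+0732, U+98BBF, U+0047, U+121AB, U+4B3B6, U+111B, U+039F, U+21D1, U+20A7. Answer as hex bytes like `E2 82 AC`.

DC B2 F2 98 AE BF 47 F0 92 86 AB F1 8B 8E B6 E1 84 9B CE 9F E2 87 91 E2 82 A7

U+0732: 2-byte form → DC B2.
U+98BBF: 4-byte form → F2 98 AE BF.
U+0047: 1-byte form → 47.
U+121AB: 4-byte form → F0 92 86 AB.
U+4B3B6: 4-byte form → F1 8B 8E B6.
U+111B: 3-byte form → E1 84 9B.
U+039F: 2-byte form → CE 9F.
U+21D1: 3-byte form → E2 87 91.
U+20A7: 3-byte form → E2 82 A7.
Concatenated (26 bytes): DC B2 F2 98 AE BF 47 F0 92 86 AB F1 8B 8E B6 E1 84 9B CE 9F E2 87 91 E2 82 A7.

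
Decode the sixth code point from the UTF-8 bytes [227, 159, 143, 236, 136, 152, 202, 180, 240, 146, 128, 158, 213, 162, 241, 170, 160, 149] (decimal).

U+6A815

Offset 0: leading byte 0xE3 = 11100011 → 3-byte char #1 = E3 9F 8F.
Offset 3: leading byte 0xEC = 11101100 → 3-byte char #2 = EC 88 98.
Offset 6: leading byte 0xCA = 11001010 → 2-byte char #3 = CA B4.
Offset 8: leading byte 0xF0 = 11110000 → 4-byte char #4 = F0 92 80 9E.
Offset 12: leading byte 0xD5 = 11010101 → 2-byte char #5 = D5 A2.
Offset 14: leading byte 0xF1 = 11110001 → 4-byte char #6 = F1 AA A0 95.
Leading byte 0xF1 = 11110001 matches 11110xxx → 4-byte sequence.
Byte 1: 0xF1 = 11110001, payload 001 (3 bits).
Byte 2: 0xAA = 10101010 (10xxxxxx ✓), payload 101010.
Byte 3: 0xA0 = 10100000 (10xxxxxx ✓), payload 100000.
Byte 4: 0x95 = 10010101 (10xxxxxx ✓), payload 010101.
Concatenate: 001101010100000010101 = 0x6A815 (21 bits → U+6A815).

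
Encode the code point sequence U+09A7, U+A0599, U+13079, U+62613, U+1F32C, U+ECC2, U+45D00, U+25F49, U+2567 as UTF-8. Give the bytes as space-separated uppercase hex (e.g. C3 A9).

E0 A6 A7 F2 A0 96 99 F0 93 81 B9 F1 A2 98 93 F0 9F 8C AC EE B3 82 F1 85 B4 80 F0 A5 BD 89 E2 95 A7

U+09A7: 3-byte form → E0 A6 A7.
U+A0599: 4-byte form → F2 A0 96 99.
U+13079: 4-byte form → F0 93 81 B9.
U+62613: 4-byte form → F1 A2 98 93.
U+1F32C: 4-byte form → F0 9F 8C AC.
U+ECC2: 3-byte form → EE B3 82.
U+45D00: 4-byte form → F1 85 B4 80.
U+25F49: 4-byte form → F0 A5 BD 89.
U+2567: 3-byte form → E2 95 A7.
Concatenated (33 bytes): E0 A6 A7 F2 A0 96 99 F0 93 81 B9 F1 A2 98 93 F0 9F 8C AC EE B3 82 F1 85 B4 80 F0 A5 BD 89 E2 95 A7.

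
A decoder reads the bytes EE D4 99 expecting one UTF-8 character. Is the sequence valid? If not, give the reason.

invalid (non-continuation byte where continuation expected)

Leading byte 0xEE = 11101110 → 3-byte form.
Byte 2 is 0xD4 = 11010100, which is not 10xxxxxx — expected a continuation byte.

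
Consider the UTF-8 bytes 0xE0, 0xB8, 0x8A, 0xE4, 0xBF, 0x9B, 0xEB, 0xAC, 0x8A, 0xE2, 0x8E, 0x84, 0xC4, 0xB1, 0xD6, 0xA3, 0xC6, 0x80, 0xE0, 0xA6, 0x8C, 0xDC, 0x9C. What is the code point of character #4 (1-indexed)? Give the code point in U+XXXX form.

Offset 0: leading byte 0xE0 = 11100000 → 3-byte char #1 = E0 B8 8A.
Offset 3: leading byte 0xE4 = 11100100 → 3-byte char #2 = E4 BF 9B.
Offset 6: leading byte 0xEB = 11101011 → 3-byte char #3 = EB AC 8A.
Offset 9: leading byte 0xE2 = 11100010 → 3-byte char #4 = E2 8E 84.
Leading byte 0xE2 = 11100010 matches 1110xxxx → 3-byte sequence.
Byte 1: 0xE2 = 11100010, payload 0010 (4 bits).
Byte 2: 0x8E = 10001110 (10xxxxxx ✓), payload 001110.
Byte 3: 0x84 = 10000100 (10xxxxxx ✓), payload 000100.
Concatenate: 0010001110000100 = 0x2384 (16 bits → U+2384).

U+2384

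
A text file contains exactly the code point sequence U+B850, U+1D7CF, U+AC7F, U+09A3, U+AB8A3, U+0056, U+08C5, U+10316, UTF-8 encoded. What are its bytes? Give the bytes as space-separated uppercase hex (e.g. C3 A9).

EB A1 90 F0 9D 9F 8F EA B1 BF E0 A6 A3 F2 AB A2 A3 56 E0 A3 85 F0 90 8C 96

U+B850: 3-byte form → EB A1 90.
U+1D7CF: 4-byte form → F0 9D 9F 8F.
U+AC7F: 3-byte form → EA B1 BF.
U+09A3: 3-byte form → E0 A6 A3.
U+AB8A3: 4-byte form → F2 AB A2 A3.
U+0056: 1-byte form → 56.
U+08C5: 3-byte form → E0 A3 85.
U+10316: 4-byte form → F0 90 8C 96.
Concatenated (25 bytes): EB A1 90 F0 9D 9F 8F EA B1 BF E0 A6 A3 F2 AB A2 A3 56 E0 A3 85 F0 90 8C 96.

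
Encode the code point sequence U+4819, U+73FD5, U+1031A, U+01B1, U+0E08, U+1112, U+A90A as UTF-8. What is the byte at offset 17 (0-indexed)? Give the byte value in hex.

U+4819 → 3-byte form E4 A0 99 at offsets 0–2.
U+73FD5 → 4-byte form F1 B3 BF 95 at offsets 3–6.
U+1031A → 4-byte form F0 90 8C 9A at offsets 7–10.
U+01B1 → 2-byte form C6 B1 at offsets 11–12.
U+0E08 → 3-byte form E0 B8 88 at offsets 13–15.
U+1112 → 3-byte form E1 84 92 at offsets 16–18.
Offset 17 falls in char 6's range; it's byte 2 of E1 84 92 = 0x84.

0x84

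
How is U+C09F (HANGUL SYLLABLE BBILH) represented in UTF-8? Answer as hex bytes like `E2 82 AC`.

U+C09F = 0xC09F = 49311 decimal. In range U+0800–U+FFFF → 3-byte form: 1110xxxx 10xxxxxx 10xxxxxx.
Binary (16 bits): 1100000010011111.
Split 4+6+6: 1100 | 000010 | 011111.
Byte 1: 11101100 = 0xEC.
Byte 2: 10000010 = 0x82.
Byte 3: 10011111 = 0x9F.

EC 82 9F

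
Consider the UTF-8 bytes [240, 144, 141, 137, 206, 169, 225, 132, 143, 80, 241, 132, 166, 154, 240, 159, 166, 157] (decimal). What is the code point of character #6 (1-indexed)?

U+1F99D

Offset 0: leading byte 0xF0 = 11110000 → 4-byte char #1 = F0 90 8D 89.
Offset 4: leading byte 0xCE = 11001110 → 2-byte char #2 = CE A9.
Offset 6: leading byte 0xE1 = 11100001 → 3-byte char #3 = E1 84 8F.
Offset 9: leading byte 0x50 = 01010000 → 1-byte char #4 = 50.
Offset 10: leading byte 0xF1 = 11110001 → 4-byte char #5 = F1 84 A6 9A.
Offset 14: leading byte 0xF0 = 11110000 → 4-byte char #6 = F0 9F A6 9D.
Leading byte 0xF0 = 11110000 matches 11110xxx → 4-byte sequence.
Byte 1: 0xF0 = 11110000, payload 000 (3 bits).
Byte 2: 0x9F = 10011111 (10xxxxxx ✓), payload 011111.
Byte 3: 0xA6 = 10100110 (10xxxxxx ✓), payload 100110.
Byte 4: 0x9D = 10011101 (10xxxxxx ✓), payload 011101.
Concatenate: 000011111100110011101 = 0x1F99D (21 bits → U+1F99D).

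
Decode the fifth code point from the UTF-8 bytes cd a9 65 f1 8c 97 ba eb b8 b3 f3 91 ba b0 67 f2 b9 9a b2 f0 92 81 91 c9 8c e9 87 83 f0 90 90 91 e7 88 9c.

Offset 0: leading byte 0xCD = 11001101 → 2-byte char #1 = CD A9.
Offset 2: leading byte 0x65 = 01100101 → 1-byte char #2 = 65.
Offset 3: leading byte 0xF1 = 11110001 → 4-byte char #3 = F1 8C 97 BA.
Offset 7: leading byte 0xEB = 11101011 → 3-byte char #4 = EB B8 B3.
Offset 10: leading byte 0xF3 = 11110011 → 4-byte char #5 = F3 91 BA B0.
Leading byte 0xF3 = 11110011 matches 11110xxx → 4-byte sequence.
Byte 1: 0xF3 = 11110011, payload 011 (3 bits).
Byte 2: 0x91 = 10010001 (10xxxxxx ✓), payload 010001.
Byte 3: 0xBA = 10111010 (10xxxxxx ✓), payload 111010.
Byte 4: 0xB0 = 10110000 (10xxxxxx ✓), payload 110000.
Concatenate: 011010001111010110000 = 0xD1EB0 (21 bits → U+D1EB0).

U+D1EB0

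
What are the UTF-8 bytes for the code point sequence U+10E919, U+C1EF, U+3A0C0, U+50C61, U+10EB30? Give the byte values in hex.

F4 8E A4 99 EC 87 AF F0 BA 83 80 F1 90 B1 A1 F4 8E AC B0

U+10E919: 4-byte form → F4 8E A4 99.
U+C1EF: 3-byte form → EC 87 AF.
U+3A0C0: 4-byte form → F0 BA 83 80.
U+50C61: 4-byte form → F1 90 B1 A1.
U+10EB30: 4-byte form → F4 8E AC B0.
Concatenated (19 bytes): F4 8E A4 99 EC 87 AF F0 BA 83 80 F1 90 B1 A1 F4 8E AC B0.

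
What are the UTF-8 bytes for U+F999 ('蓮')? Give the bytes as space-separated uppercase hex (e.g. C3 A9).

EF A6 99

U+F999 = 0xF999 = 63897 decimal. In range U+0800–U+FFFF → 3-byte form: 1110xxxx 10xxxxxx 10xxxxxx.
Binary (16 bits): 1111100110011001.
Split 4+6+6: 1111 | 100110 | 011001.
Byte 1: 11101111 = 0xEF.
Byte 2: 10100110 = 0xA6.
Byte 3: 10011001 = 0x99.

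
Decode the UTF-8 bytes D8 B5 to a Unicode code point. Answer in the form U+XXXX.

U+0635

Leading byte 0xD8 = 11011000 matches 110xxxxx → 2-byte sequence.
Byte 1: 0xD8 = 11011000, payload 11000 (5 bits).
Byte 2: 0xB5 = 10110101 (10xxxxxx ✓), payload 110101.
Concatenate: 11000110101 = 0x635 (11 bits → U+0635).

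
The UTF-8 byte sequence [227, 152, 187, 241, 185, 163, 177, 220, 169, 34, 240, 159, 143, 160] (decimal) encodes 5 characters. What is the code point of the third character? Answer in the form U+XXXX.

U+0729

Offset 0: leading byte 0xE3 = 11100011 → 3-byte char #1 = E3 98 BB.
Offset 3: leading byte 0xF1 = 11110001 → 4-byte char #2 = F1 B9 A3 B1.
Offset 7: leading byte 0xDC = 11011100 → 2-byte char #3 = DC A9.
Leading byte 0xDC = 11011100 matches 110xxxxx → 2-byte sequence.
Byte 1: 0xDC = 11011100, payload 11100 (5 bits).
Byte 2: 0xA9 = 10101001 (10xxxxxx ✓), payload 101001.
Concatenate: 11100101001 = 0x729 (11 bits → U+0729).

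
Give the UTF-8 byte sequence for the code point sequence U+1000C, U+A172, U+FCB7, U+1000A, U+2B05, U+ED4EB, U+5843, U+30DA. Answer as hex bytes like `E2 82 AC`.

U+1000C: 4-byte form → F0 90 80 8C.
U+A172: 3-byte form → EA 85 B2.
U+FCB7: 3-byte form → EF B2 B7.
U+1000A: 4-byte form → F0 90 80 8A.
U+2B05: 3-byte form → E2 AC 85.
U+ED4EB: 4-byte form → F3 AD 93 AB.
U+5843: 3-byte form → E5 A1 83.
U+30DA: 3-byte form → E3 83 9A.
Concatenated (27 bytes): F0 90 80 8C EA 85 B2 EF B2 B7 F0 90 80 8A E2 AC 85 F3 AD 93 AB E5 A1 83 E3 83 9A.

F0 90 80 8C EA 85 B2 EF B2 B7 F0 90 80 8A E2 AC 85 F3 AD 93 AB E5 A1 83 E3 83 9A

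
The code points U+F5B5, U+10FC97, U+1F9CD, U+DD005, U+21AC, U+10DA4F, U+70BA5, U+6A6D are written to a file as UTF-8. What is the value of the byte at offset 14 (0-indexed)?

0x85

U+F5B5 → 3-byte form EF 96 B5 at offsets 0–2.
U+10FC97 → 4-byte form F4 8F B2 97 at offsets 3–6.
U+1F9CD → 4-byte form F0 9F A7 8D at offsets 7–10.
U+DD005 → 4-byte form F3 9D 80 85 at offsets 11–14.
Offset 14 falls in char 4's range; it's byte 4 of F3 9D 80 85 = 0x85.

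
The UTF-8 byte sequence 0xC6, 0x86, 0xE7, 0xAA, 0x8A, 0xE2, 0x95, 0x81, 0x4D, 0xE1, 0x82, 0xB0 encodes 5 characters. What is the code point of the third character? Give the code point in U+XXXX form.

Offset 0: leading byte 0xC6 = 11000110 → 2-byte char #1 = C6 86.
Offset 2: leading byte 0xE7 = 11100111 → 3-byte char #2 = E7 AA 8A.
Offset 5: leading byte 0xE2 = 11100010 → 3-byte char #3 = E2 95 81.
Leading byte 0xE2 = 11100010 matches 1110xxxx → 3-byte sequence.
Byte 1: 0xE2 = 11100010, payload 0010 (4 bits).
Byte 2: 0x95 = 10010101 (10xxxxxx ✓), payload 010101.
Byte 3: 0x81 = 10000001 (10xxxxxx ✓), payload 000001.
Concatenate: 0010010101000001 = 0x2541 (16 bits → U+2541).

U+2541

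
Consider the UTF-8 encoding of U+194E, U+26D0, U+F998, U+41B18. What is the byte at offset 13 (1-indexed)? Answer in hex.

1-indexed offset 13 is 0-indexed offset 12.
U+194E → 3-byte form E1 A5 8E at offsets 0–2.
U+26D0 → 3-byte form E2 9B 90 at offsets 3–5.
U+F998 → 3-byte form EF A6 98 at offsets 6–8.
U+41B18 → 4-byte form F1 81 AC 98 at offsets 9–12.
Offset 12 falls in char 4's range; it's byte 4 of F1 81 AC 98 = 0x98.

0x98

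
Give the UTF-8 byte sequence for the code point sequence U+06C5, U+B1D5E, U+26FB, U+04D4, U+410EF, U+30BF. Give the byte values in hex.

DB 85 F2 B1 B5 9E E2 9B BB D3 94 F1 81 83 AF E3 82 BF

U+06C5: 2-byte form → DB 85.
U+B1D5E: 4-byte form → F2 B1 B5 9E.
U+26FB: 3-byte form → E2 9B BB.
U+04D4: 2-byte form → D3 94.
U+410EF: 4-byte form → F1 81 83 AF.
U+30BF: 3-byte form → E3 82 BF.
Concatenated (18 bytes): DB 85 F2 B1 B5 9E E2 9B BB D3 94 F1 81 83 AF E3 82 BF.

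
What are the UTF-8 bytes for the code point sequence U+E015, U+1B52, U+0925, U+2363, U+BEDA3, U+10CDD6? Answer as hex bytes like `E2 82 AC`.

EE 80 95 E1 AD 92 E0 A4 A5 E2 8D A3 F2 BE B6 A3 F4 8C B7 96

U+E015: 3-byte form → EE 80 95.
U+1B52: 3-byte form → E1 AD 92.
U+0925: 3-byte form → E0 A4 A5.
U+2363: 3-byte form → E2 8D A3.
U+BEDA3: 4-byte form → F2 BE B6 A3.
U+10CDD6: 4-byte form → F4 8C B7 96.
Concatenated (20 bytes): EE 80 95 E1 AD 92 E0 A4 A5 E2 8D A3 F2 BE B6 A3 F4 8C B7 96.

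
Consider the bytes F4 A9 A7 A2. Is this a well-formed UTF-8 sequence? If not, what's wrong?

invalid (encodes a value above U+10FFFF)

Leading byte 0xF4 = 11110100 → 4-byte form.
Payload = 0x1299E2, which exceeds U+10FFFF, the maximum Unicode code point. (Leading bytes F5–FF, or F4 followed by ≥ 0x90, are invalid.)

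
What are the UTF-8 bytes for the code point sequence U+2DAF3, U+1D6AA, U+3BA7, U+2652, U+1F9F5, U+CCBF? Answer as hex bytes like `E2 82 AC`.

U+2DAF3: 4-byte form → F0 AD AB B3.
U+1D6AA: 4-byte form → F0 9D 9A AA.
U+3BA7: 3-byte form → E3 AE A7.
U+2652: 3-byte form → E2 99 92.
U+1F9F5: 4-byte form → F0 9F A7 B5.
U+CCBF: 3-byte form → EC B2 BF.
Concatenated (21 bytes): F0 AD AB B3 F0 9D 9A AA E3 AE A7 E2 99 92 F0 9F A7 B5 EC B2 BF.

F0 AD AB B3 F0 9D 9A AA E3 AE A7 E2 99 92 F0 9F A7 B5 EC B2 BF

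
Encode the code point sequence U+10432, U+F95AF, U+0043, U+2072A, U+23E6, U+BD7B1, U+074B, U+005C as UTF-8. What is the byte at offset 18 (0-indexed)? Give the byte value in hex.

U+10432 → 4-byte form F0 90 90 B2 at offsets 0–3.
U+F95AF → 4-byte form F3 B9 96 AF at offsets 4–7.
U+0043 → 1-byte form 43 at offsets 8–8.
U+2072A → 4-byte form F0 A0 9C AA at offsets 9–12.
U+23E6 → 3-byte form E2 8F A6 at offsets 13–15.
U+BD7B1 → 4-byte form F2 BD 9E B1 at offsets 16–19.
Offset 18 falls in char 6's range; it's byte 3 of F2 BD 9E B1 = 0x9E.

0x9E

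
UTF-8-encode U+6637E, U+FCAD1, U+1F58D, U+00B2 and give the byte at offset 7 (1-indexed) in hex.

0xAB

1-indexed offset 7 is 0-indexed offset 6.
U+6637E → 4-byte form F1 A6 8D BE at offsets 0–3.
U+FCAD1 → 4-byte form F3 BC AB 91 at offsets 4–7.
Offset 6 falls in char 2's range; it's byte 3 of F3 BC AB 91 = 0xAB.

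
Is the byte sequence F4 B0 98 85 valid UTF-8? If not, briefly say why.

invalid (encodes a value above U+10FFFF)

Leading byte 0xF4 = 11110100 → 4-byte form.
Payload = 0x130605, which exceeds U+10FFFF, the maximum Unicode code point. (Leading bytes F5–FF, or F4 followed by ≥ 0x90, are invalid.)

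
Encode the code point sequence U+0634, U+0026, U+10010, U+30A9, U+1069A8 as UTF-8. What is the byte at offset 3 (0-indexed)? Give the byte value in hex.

U+0634 → 2-byte form D8 B4 at offsets 0–1.
U+0026 → 1-byte form 26 at offsets 2–2.
U+10010 → 4-byte form F0 90 80 90 at offsets 3–6.
Offset 3 falls in char 3's range; it's byte 1 of F0 90 80 90 = 0xF0.

0xF0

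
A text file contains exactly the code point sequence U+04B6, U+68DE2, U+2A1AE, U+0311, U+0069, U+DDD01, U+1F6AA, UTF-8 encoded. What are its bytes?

U+04B6: 2-byte form → D2 B6.
U+68DE2: 4-byte form → F1 A8 B7 A2.
U+2A1AE: 4-byte form → F0 AA 86 AE.
U+0311: 2-byte form → CC 91.
U+0069: 1-byte form → 69.
U+DDD01: 4-byte form → F3 9D B4 81.
U+1F6AA: 4-byte form → F0 9F 9A AA.
Concatenated (21 bytes): D2 B6 F1 A8 B7 A2 F0 AA 86 AE CC 91 69 F3 9D B4 81 F0 9F 9A AA.

D2 B6 F1 A8 B7 A2 F0 AA 86 AE CC 91 69 F3 9D B4 81 F0 9F 9A AA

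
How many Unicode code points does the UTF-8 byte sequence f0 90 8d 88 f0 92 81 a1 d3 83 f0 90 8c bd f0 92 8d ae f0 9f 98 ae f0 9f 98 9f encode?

Byte at offset 0: 0xF0 = 11110000 → 4-byte char (#1). Advance 4.
Byte at offset 4: 0xF0 = 11110000 → 4-byte char (#2). Advance 4.
Byte at offset 8: 0xD3 = 11010011 → 2-byte char (#3). Advance 2.
Byte at offset 10: 0xF0 = 11110000 → 4-byte char (#4). Advance 4.
Byte at offset 14: 0xF0 = 11110000 → 4-byte char (#5). Advance 4.
Byte at offset 18: 0xF0 = 11110000 → 4-byte char (#6). Advance 4.
Byte at offset 22: 0xF0 = 11110000 → 4-byte char (#7). Advance 4.
Reached end at offset 26 after 7 code points.

7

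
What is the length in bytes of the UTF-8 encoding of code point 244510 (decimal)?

U+3BB1E = 0x3BB1E. UTF-8 uses 1 byte below 0x80, 2 below 0x800, 3 below 0x10000, 4 up to 0x10FFFF. 0x3BB1E is in U+10000–U+10FFFF → 4 bytes.

4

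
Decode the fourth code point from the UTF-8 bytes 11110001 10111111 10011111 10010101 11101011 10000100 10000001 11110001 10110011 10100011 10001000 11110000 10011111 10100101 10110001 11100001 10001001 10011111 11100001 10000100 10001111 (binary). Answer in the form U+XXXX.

Offset 0: leading byte 0xF1 = 11110001 → 4-byte char #1 = F1 BF 9F 95.
Offset 4: leading byte 0xEB = 11101011 → 3-byte char #2 = EB 84 81.
Offset 7: leading byte 0xF1 = 11110001 → 4-byte char #3 = F1 B3 A3 88.
Offset 11: leading byte 0xF0 = 11110000 → 4-byte char #4 = F0 9F A5 B1.
Leading byte 0xF0 = 11110000 matches 11110xxx → 4-byte sequence.
Byte 1: 0xF0 = 11110000, payload 000 (3 bits).
Byte 2: 0x9F = 10011111 (10xxxxxx ✓), payload 011111.
Byte 3: 0xA5 = 10100101 (10xxxxxx ✓), payload 100101.
Byte 4: 0xB1 = 10110001 (10xxxxxx ✓), payload 110001.
Concatenate: 000011111100101110001 = 0x1F971 (21 bits → U+1F971).

U+1F971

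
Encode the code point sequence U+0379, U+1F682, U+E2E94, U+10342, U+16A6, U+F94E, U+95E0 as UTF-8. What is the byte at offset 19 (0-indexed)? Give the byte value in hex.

U+0379 → 2-byte form CD B9 at offsets 0–1.
U+1F682 → 4-byte form F0 9F 9A 82 at offsets 2–5.
U+E2E94 → 4-byte form F3 A2 BA 94 at offsets 6–9.
U+10342 → 4-byte form F0 90 8D 82 at offsets 10–13.
U+16A6 → 3-byte form E1 9A A6 at offsets 14–16.
U+F94E → 3-byte form EF A5 8E at offsets 17–19.
Offset 19 falls in char 6's range; it's byte 3 of EF A5 8E = 0x8E.

0x8E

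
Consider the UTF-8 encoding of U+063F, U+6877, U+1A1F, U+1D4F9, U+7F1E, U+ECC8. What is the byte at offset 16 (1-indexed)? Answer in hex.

1-indexed offset 16 is 0-indexed offset 15.
U+063F → 2-byte form D8 BF at offsets 0–1.
U+6877 → 3-byte form E6 A1 B7 at offsets 2–4.
U+1A1F → 3-byte form E1 A8 9F at offsets 5–7.
U+1D4F9 → 4-byte form F0 9D 93 B9 at offsets 8–11.
U+7F1E → 3-byte form E7 BC 9E at offsets 12–14.
U+ECC8 → 3-byte form EE B3 88 at offsets 15–17.
Offset 15 falls in char 6's range; it's byte 1 of EE B3 88 = 0xEE.

0xEE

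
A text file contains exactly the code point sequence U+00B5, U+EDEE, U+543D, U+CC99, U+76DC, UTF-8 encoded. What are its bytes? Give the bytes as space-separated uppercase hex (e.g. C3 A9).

U+00B5: 2-byte form → C2 B5.
U+EDEE: 3-byte form → EE B7 AE.
U+543D: 3-byte form → E5 90 BD.
U+CC99: 3-byte form → EC B2 99.
U+76DC: 3-byte form → E7 9B 9C.
Concatenated (14 bytes): C2 B5 EE B7 AE E5 90 BD EC B2 99 E7 9B 9C.

C2 B5 EE B7 AE E5 90 BD EC B2 99 E7 9B 9C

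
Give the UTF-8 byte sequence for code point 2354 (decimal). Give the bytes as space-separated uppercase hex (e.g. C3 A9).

U+0932 = 0x932 = 2354 decimal. In range U+0800–U+FFFF → 3-byte form: 1110xxxx 10xxxxxx 10xxxxxx.
Binary (16 bits): 0000100100110010.
Split 4+6+6: 0000 | 100100 | 110010.
Byte 1: 11100000 = 0xE0.
Byte 2: 10100100 = 0xA4.
Byte 3: 10110010 = 0xB2.

E0 A4 B2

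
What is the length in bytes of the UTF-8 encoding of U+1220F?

4

U+1220F = 0x1220F. UTF-8 uses 1 byte below 0x80, 2 below 0x800, 3 below 0x10000, 4 up to 0x10FFFF. 0x1220F is in U+10000–U+10FFFF → 4 bytes.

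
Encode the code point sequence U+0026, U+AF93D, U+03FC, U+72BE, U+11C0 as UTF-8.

U+0026: 1-byte form → 26.
U+AF93D: 4-byte form → F2 AF A4 BD.
U+03FC: 2-byte form → CF BC.
U+72BE: 3-byte form → E7 8A BE.
U+11C0: 3-byte form → E1 87 80.
Concatenated (13 bytes): 26 F2 AF A4 BD CF BC E7 8A BE E1 87 80.

26 F2 AF A4 BD CF BC E7 8A BE E1 87 80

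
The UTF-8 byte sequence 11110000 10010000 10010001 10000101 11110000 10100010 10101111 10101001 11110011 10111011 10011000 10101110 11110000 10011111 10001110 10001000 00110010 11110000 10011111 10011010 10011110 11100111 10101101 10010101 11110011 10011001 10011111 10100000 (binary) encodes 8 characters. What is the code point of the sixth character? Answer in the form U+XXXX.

U+1F69E

Offset 0: leading byte 0xF0 = 11110000 → 4-byte char #1 = F0 90 91 85.
Offset 4: leading byte 0xF0 = 11110000 → 4-byte char #2 = F0 A2 AF A9.
Offset 8: leading byte 0xF3 = 11110011 → 4-byte char #3 = F3 BB 98 AE.
Offset 12: leading byte 0xF0 = 11110000 → 4-byte char #4 = F0 9F 8E 88.
Offset 16: leading byte 0x32 = 00110010 → 1-byte char #5 = 32.
Offset 17: leading byte 0xF0 = 11110000 → 4-byte char #6 = F0 9F 9A 9E.
Leading byte 0xF0 = 11110000 matches 11110xxx → 4-byte sequence.
Byte 1: 0xF0 = 11110000, payload 000 (3 bits).
Byte 2: 0x9F = 10011111 (10xxxxxx ✓), payload 011111.
Byte 3: 0x9A = 10011010 (10xxxxxx ✓), payload 011010.
Byte 4: 0x9E = 10011110 (10xxxxxx ✓), payload 011110.
Concatenate: 000011111011010011110 = 0x1F69E (21 bits → U+1F69E).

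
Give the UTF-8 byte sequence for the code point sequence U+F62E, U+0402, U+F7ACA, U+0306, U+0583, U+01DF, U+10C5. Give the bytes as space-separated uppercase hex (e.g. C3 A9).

U+F62E: 3-byte form → EF 98 AE.
U+0402: 2-byte form → D0 82.
U+F7ACA: 4-byte form → F3 B7 AB 8A.
U+0306: 2-byte form → CC 86.
U+0583: 2-byte form → D6 83.
U+01DF: 2-byte form → C7 9F.
U+10C5: 3-byte form → E1 83 85.
Concatenated (18 bytes): EF 98 AE D0 82 F3 B7 AB 8A CC 86 D6 83 C7 9F E1 83 85.

EF 98 AE D0 82 F3 B7 AB 8A CC 86 D6 83 C7 9F E1 83 85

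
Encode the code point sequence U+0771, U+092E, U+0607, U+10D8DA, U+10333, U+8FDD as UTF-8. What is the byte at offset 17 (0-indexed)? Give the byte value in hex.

U+0771 → 2-byte form DD B1 at offsets 0–1.
U+092E → 3-byte form E0 A4 AE at offsets 2–4.
U+0607 → 2-byte form D8 87 at offsets 5–6.
U+10D8DA → 4-byte form F4 8D A3 9A at offsets 7–10.
U+10333 → 4-byte form F0 90 8C B3 at offsets 11–14.
U+8FDD → 3-byte form E8 BF 9D at offsets 15–17.
Offset 17 falls in char 6's range; it's byte 3 of E8 BF 9D = 0x9D.

0x9D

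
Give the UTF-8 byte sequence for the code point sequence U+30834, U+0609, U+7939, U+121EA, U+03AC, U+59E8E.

U+30834: 4-byte form → F0 B0 A0 B4.
U+0609: 2-byte form → D8 89.
U+7939: 3-byte form → E7 A4 B9.
U+121EA: 4-byte form → F0 92 87 AA.
U+03AC: 2-byte form → CE AC.
U+59E8E: 4-byte form → F1 99 BA 8E.
Concatenated (19 bytes): F0 B0 A0 B4 D8 89 E7 A4 B9 F0 92 87 AA CE AC F1 99 BA 8E.

F0 B0 A0 B4 D8 89 E7 A4 B9 F0 92 87 AA CE AC F1 99 BA 8E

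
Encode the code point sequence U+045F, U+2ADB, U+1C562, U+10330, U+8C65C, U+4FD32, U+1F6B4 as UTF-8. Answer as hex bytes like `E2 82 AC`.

U+045F: 2-byte form → D1 9F.
U+2ADB: 3-byte form → E2 AB 9B.
U+1C562: 4-byte form → F0 9C 95 A2.
U+10330: 4-byte form → F0 90 8C B0.
U+8C65C: 4-byte form → F2 8C 99 9C.
U+4FD32: 4-byte form → F1 8F B4 B2.
U+1F6B4: 4-byte form → F0 9F 9A B4.
Concatenated (25 bytes): D1 9F E2 AB 9B F0 9C 95 A2 F0 90 8C B0 F2 8C 99 9C F1 8F B4 B2 F0 9F 9A B4.

D1 9F E2 AB 9B F0 9C 95 A2 F0 90 8C B0 F2 8C 99 9C F1 8F B4 B2 F0 9F 9A B4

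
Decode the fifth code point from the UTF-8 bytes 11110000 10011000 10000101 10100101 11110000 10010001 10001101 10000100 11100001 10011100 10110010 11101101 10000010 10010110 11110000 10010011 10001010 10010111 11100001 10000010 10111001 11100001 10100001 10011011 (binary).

Offset 0: leading byte 0xF0 = 11110000 → 4-byte char #1 = F0 98 85 A5.
Offset 4: leading byte 0xF0 = 11110000 → 4-byte char #2 = F0 91 8D 84.
Offset 8: leading byte 0xE1 = 11100001 → 3-byte char #3 = E1 9C B2.
Offset 11: leading byte 0xED = 11101101 → 3-byte char #4 = ED 82 96.
Offset 14: leading byte 0xF0 = 11110000 → 4-byte char #5 = F0 93 8A 97.
Leading byte 0xF0 = 11110000 matches 11110xxx → 4-byte sequence.
Byte 1: 0xF0 = 11110000, payload 000 (3 bits).
Byte 2: 0x93 = 10010011 (10xxxxxx ✓), payload 010011.
Byte 3: 0x8A = 10001010 (10xxxxxx ✓), payload 001010.
Byte 4: 0x97 = 10010111 (10xxxxxx ✓), payload 010111.
Concatenate: 000010011001010010111 = 0x13297 (21 bits → U+13297).

U+13297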